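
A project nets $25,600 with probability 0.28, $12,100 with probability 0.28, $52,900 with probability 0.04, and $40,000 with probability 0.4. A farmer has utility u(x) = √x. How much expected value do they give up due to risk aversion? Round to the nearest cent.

$1,512.96

E[u] = 0.28·√25600 + 0.28·√12100 + 0.04·√52900 + 0.4·√40000 = 0.28·160 + 0.28·110 + 0.04·230 + 0.4·200 = 164.8
CE = (164.8)² = 27159.04
Risk premium = EV − CE = 28672 − 27159.04 = 1512.96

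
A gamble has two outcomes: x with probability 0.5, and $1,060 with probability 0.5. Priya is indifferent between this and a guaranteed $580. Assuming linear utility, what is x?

0.5·x + 0.5·1060 = 580
0.5·x = 580 − 530 = 50
x = 50 / 0.5 = 100

x = $100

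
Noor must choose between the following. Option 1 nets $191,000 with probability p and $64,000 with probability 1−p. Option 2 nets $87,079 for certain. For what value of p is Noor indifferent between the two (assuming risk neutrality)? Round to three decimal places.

p = 0.182

p·191000 + (1−p)·64000 = 87079
127000p + 64000 = 87079
p = (87079 − 64000) / 127000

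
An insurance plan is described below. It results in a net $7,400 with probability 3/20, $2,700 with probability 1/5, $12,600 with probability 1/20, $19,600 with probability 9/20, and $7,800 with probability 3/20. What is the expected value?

EV = 3/20 × 7400 + 1/5 × 2700 + 1/20 × 12600 + 9/20 × 19600 + 3/20 × 7800 = 1110 + 540 + 630 + 8820 + 1170 = 12270

$12,270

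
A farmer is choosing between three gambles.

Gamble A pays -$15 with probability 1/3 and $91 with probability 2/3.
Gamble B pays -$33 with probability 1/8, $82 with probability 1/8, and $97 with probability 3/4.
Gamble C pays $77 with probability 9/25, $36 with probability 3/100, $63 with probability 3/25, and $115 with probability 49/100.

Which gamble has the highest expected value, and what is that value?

Gamble A = 1/3 × (-15) + 2/3 × 91 = -5 + 60.6667 = 55.6667
Gamble B = 1/8 × (-33) + 1/8 × 82 + 3/4 × 97 = -4.125 + 10.25 + 72.75 = 78.875
Gamble C = 9/25 × 77 + 3/100 × 36 + 3/25 × 63 + 49/100 × 115 = 27.72 + 1.08 + 7.56 + 56.35 = 92.71

Gamble C ($92.71)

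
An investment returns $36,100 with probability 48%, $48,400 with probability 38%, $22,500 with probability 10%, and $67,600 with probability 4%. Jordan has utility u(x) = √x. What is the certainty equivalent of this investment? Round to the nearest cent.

E[u] = 0.48·√36100 + 0.38·√48400 + 0.1·√22500 + 0.04·√67600 = 0.48·190 + 0.38·220 + 0.1·150 + 0.04·260 = 200.2
CE = (200.2)² = 40080.04

$40,080.04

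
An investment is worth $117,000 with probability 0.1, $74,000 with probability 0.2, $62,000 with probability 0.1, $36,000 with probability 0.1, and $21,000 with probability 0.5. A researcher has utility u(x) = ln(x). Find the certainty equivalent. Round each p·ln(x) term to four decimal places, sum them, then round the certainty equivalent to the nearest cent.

$37,725.82

E[u] = 0.1·ln(117000) + 0.2·ln(74000) + 0.1·ln(62000) + 0.1·ln(36000) + 0.5·ln(21000) = 1.1670 + 2.2424 + 1.1035 + 1.0491 + 4.9761 = 10.5381
CE = e^10.5381 ≈ 37725.82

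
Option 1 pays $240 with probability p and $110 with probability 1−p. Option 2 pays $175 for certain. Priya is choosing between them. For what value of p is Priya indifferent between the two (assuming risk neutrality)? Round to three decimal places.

p·240 + (1−p)·110 = 175
130p + 110 = 175
p = (175 − 110) / 130

p = 0.500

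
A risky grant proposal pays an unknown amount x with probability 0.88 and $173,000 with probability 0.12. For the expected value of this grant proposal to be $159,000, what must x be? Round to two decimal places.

0.88·x + 0.12·173000 = 159000
0.88·x = 159000 − 20760 = 138240
x = 138240 / 0.88 = 157090.9091

x = $157,090.91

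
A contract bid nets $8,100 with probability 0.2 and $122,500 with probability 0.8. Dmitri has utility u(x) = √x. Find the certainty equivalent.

E[u] = 0.2·√8100 + 0.8·√122500 = 0.2·90 + 0.8·350 = 298
CE = (298)² = 88804

$88,804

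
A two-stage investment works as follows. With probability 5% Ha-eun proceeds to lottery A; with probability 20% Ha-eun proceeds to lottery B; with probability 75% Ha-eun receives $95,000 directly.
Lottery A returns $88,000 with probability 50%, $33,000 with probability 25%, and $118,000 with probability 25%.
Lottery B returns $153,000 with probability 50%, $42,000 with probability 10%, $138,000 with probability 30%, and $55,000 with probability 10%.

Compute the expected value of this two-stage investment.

EV(A) = 0.5 × 88000 + 0.25 × 33000 + 0.25 × 118000 = 44000 + 8250 + 29500 = 81750
EV(B) = 0.5 × 153000 + 0.1 × 42000 + 0.3 × 138000 + 0.1 × 55000 = 76500 + 4200 + 41400 + 5500 = 127600
Branch C: 95000 (certain)
Overall = 0.05 × 81750 + 0.2 × 127600 + 0.75 × 95000 = 4087.5 + 25520 + 71250 = 100857.5

$100,857.50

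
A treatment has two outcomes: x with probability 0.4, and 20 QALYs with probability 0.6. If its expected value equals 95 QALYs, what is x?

0.4·x + 0.6·20 = 95
0.4·x = 95 − 12 = 83
x = 83 / 0.4 = 207.5

x = 207.5 QALYs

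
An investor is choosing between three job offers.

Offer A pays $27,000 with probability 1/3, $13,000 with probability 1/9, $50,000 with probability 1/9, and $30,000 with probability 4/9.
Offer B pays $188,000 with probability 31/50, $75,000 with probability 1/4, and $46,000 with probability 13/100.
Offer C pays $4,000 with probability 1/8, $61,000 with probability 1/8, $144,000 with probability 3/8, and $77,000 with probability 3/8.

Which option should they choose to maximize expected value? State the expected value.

Offer A = 1/3 × 27000 + 1/9 × 13000 + 1/9 × 50000 + 4/9 × 30000 = 9000 + 1444.4444 + 5555.5556 + 13333.3333 = 29333.3333
Offer B = 31/50 × 188000 + 1/4 × 75000 + 13/100 × 46000 = 116560 + 18750 + 5980 = 141290
Offer C = 1/8 × 4000 + 1/8 × 61000 + 3/8 × 144000 + 3/8 × 77000 = 500 + 7625 + 54000 + 28875 = 91000

Offer B ($141,290)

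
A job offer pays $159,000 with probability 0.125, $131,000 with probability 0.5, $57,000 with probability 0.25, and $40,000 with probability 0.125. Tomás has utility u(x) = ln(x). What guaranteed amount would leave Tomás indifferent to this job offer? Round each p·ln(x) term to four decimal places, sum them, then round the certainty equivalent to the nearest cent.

E[u] = 0.125·ln(159000) + 0.5·ln(131000) + 0.25·ln(57000) + 0.125·ln(40000) = 1.4971 + 5.8915 + 2.7377 + 1.3246 = 11.4509
CE = e^11.4509 ≈ 93985.90

$93,985.90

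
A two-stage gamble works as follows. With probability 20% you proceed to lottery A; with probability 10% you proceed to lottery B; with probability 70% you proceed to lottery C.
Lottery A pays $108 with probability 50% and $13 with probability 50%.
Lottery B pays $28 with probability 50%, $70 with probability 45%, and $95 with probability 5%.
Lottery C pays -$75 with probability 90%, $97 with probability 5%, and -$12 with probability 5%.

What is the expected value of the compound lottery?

-$27.15

EV(A) = 0.5 × 108 + 0.5 × 13 = 54 + 6.5 = 60.5
EV(B) = 0.5 × 28 + 0.45 × 70 + 0.05 × 95 = 14 + 31.5 + 4.75 = 50.25
EV(C) = 0.9 × (-75) + 0.05 × 97 + 0.05 × (-12) = -67.5 + 4.85 − 0.6 = -63.25
Overall = 0.2 × 60.5 + 0.1 × 50.25 + 0.7 × (-63.25) = 12.1 + 5.025 − 44.275 = -27.15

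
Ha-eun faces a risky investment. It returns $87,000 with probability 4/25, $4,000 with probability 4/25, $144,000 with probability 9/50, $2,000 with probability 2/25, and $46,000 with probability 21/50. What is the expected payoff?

$59,960

EV = 4/25 × 87000 + 4/25 × 4000 + 9/50 × 144000 + 2/25 × 2000 + 21/50 × 46000 = 13920 + 640 + 25920 + 160 + 19320 = 59960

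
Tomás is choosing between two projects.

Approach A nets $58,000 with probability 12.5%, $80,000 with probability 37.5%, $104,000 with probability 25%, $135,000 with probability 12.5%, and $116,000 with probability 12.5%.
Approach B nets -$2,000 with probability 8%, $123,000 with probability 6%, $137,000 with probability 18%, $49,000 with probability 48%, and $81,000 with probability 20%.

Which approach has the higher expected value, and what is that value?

Approach A ($94,625)

Approach A = 0.125 × 58000 + 0.375 × 80000 + 0.25 × 104000 + 0.125 × 135000 + 0.125 × 116000 = 7250 + 30000 + 26000 + 16875 + 14500 = 94625
Approach B = 0.08 × (-2000) + 0.06 × 123000 + 0.18 × 137000 + 0.48 × 49000 + 0.2 × 81000 = -160 + 7380 + 24660 + 23520 + 16200 = 71600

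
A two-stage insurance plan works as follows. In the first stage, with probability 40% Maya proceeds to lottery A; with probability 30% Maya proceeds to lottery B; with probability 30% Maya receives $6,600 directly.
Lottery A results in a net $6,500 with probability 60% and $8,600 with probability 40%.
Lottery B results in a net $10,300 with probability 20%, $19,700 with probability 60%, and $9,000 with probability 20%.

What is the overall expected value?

EV(A) = 0.6 × 6500 + 0.4 × 8600 = 3900 + 3440 = 7340
EV(B) = 0.2 × 10300 + 0.6 × 19700 + 0.2 × 9000 = 2060 + 11820 + 1800 = 15680
Branch C: 6600 (certain)
Overall = 0.4 × 7340 + 0.3 × 15680 + 0.3 × 6600 = 2936 + 4704 + 1980 = 9620

$9,620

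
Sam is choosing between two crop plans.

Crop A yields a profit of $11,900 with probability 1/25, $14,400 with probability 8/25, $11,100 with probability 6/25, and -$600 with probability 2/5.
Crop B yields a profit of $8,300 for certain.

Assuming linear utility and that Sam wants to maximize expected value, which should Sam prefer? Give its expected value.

Crop B ($8,300)

Crop A = 1/25 × 11900 + 8/25 × 14400 + 6/25 × 11100 + 2/5 × (-600) = 476 + 4608 + 2664 − 240 = 7508
Crop B: 8300 (certain)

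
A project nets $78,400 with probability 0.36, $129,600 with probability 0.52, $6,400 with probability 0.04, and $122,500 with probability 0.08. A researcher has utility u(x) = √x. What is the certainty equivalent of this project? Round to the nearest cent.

$101,888.64

E[u] = 0.36·√78400 + 0.52·√129600 + 0.04·√6400 + 0.08·√122500 = 0.36·280 + 0.52·360 + 0.04·80 + 0.08·350 = 319.2
CE = (319.2)² = 101888.64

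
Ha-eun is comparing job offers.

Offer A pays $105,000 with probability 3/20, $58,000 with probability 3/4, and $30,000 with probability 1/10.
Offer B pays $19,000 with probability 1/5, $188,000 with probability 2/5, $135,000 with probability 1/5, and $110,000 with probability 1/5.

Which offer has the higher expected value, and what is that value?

Offer B ($128,000)

Offer A = 3/20 × 105000 + 3/4 × 58000 + 1/10 × 30000 = 15750 + 43500 + 3000 = 62250
Offer B = 1/5 × 19000 + 2/5 × 188000 + 1/5 × 135000 + 1/5 × 110000 = 3800 + 75200 + 27000 + 22000 = 128000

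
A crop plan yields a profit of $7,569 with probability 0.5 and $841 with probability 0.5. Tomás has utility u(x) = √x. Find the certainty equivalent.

E[u] = 0.5·√7569 + 0.5·√841 = 0.5·87 + 0.5·29 = 58
CE = (58)² = 3364

$3,364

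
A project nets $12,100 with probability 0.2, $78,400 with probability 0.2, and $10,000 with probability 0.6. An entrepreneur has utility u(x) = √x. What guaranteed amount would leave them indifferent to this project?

E[u] = 0.2·√12100 + 0.2·√78400 + 0.6·√10000 = 0.2·110 + 0.2·280 + 0.6·100 = 138
CE = (138)² = 19044

$19,044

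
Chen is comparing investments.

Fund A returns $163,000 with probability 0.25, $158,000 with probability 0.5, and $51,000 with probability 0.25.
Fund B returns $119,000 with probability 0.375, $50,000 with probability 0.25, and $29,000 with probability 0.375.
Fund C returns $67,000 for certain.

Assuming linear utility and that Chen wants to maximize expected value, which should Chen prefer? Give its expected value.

Fund A ($132,500)

Fund A = 0.25 × 163000 + 0.5 × 158000 + 0.25 × 51000 = 40750 + 79000 + 12750 = 132500
Fund B = 0.375 × 119000 + 0.25 × 50000 + 0.375 × 29000 = 44625 + 12500 + 10875 = 68000
Fund C: 67000 (certain)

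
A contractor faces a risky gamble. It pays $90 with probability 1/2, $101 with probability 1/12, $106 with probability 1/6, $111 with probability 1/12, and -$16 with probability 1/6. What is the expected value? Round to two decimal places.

$77.67

EV = 1/2 × 90 + 1/12 × 101 + 1/6 × 106 + 1/12 × 111 + 1/6 × (-16) = 45 + 8.4167 + 17.6667 + 9.25 − 2.6667 = 77.6667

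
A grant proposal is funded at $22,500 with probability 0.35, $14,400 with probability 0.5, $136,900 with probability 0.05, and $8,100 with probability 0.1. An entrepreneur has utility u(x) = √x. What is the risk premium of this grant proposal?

$3,130

E[u] = 0.35·√22500 + 0.5·√14400 + 0.05·√136900 + 0.1·√8100 = 0.35·150 + 0.5·120 + 0.05·370 + 0.1·90 = 140
CE = (140)² = 19600
Risk premium = EV − CE = 22730 − 19600 = 3130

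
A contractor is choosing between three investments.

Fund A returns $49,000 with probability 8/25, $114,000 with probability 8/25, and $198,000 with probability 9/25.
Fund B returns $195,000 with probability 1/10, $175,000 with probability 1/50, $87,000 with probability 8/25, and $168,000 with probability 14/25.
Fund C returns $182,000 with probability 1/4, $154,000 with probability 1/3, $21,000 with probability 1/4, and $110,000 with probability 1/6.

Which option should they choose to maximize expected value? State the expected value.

Fund A = 8/25 × 49000 + 8/25 × 114000 + 9/25 × 198000 = 15680 + 36480 + 71280 = 123440
Fund B = 1/10 × 195000 + 1/50 × 175000 + 8/25 × 87000 + 14/25 × 168000 = 19500 + 3500 + 27840 + 94080 = 144920
Fund C = 1/4 × 182000 + 1/3 × 154000 + 1/4 × 21000 + 1/6 × 110000 = 45500 + 51333.3333 + 5250 + 18333.3333 = 120416.6667

Fund B ($144,920)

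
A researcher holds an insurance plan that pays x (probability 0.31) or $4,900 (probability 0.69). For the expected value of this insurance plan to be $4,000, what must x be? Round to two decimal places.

x = $1,996.77

0.31·x + 0.69·4900 = 4000
0.31·x = 4000 − 3381 = 619
x = 619 / 0.31 = 1996.7742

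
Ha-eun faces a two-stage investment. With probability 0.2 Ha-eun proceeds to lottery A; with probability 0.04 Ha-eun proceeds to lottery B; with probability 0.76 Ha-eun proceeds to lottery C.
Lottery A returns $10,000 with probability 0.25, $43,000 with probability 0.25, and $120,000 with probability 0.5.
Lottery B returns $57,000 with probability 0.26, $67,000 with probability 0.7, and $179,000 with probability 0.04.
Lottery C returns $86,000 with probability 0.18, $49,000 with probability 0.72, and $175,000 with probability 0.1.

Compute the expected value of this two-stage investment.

$69,282.80

EV(A) = 0.25 × 10000 + 0.25 × 43000 + 0.5 × 120000 = 2500 + 10750 + 60000 = 73250
EV(B) = 0.26 × 57000 + 0.7 × 67000 + 0.04 × 179000 = 14820 + 46900 + 7160 = 68880
EV(C) = 0.18 × 86000 + 0.72 × 49000 + 0.1 × 175000 = 15480 + 35280 + 17500 = 68260
Overall = 0.2 × 73250 + 0.04 × 68880 + 0.76 × 68260 = 14650 + 2755.2 + 51877.6 = 69282.8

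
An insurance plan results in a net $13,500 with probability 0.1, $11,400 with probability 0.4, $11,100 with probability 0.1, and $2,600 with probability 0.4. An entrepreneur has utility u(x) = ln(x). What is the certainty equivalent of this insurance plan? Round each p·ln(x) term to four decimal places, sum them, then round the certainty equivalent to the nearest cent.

$6,401.58

E[u] = 0.1·ln(13500) + 0.4·ln(11400) + 0.1·ln(11100) + 0.4·ln(2600) = 0.9510 + 3.7365 + 0.9315 + 3.1453 = 8.7643
CE = e^8.7643 ≈ 6401.58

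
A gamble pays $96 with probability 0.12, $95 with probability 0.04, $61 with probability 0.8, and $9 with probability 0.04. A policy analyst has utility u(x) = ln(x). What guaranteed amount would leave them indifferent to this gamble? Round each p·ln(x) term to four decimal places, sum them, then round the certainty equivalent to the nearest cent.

E[u] = 0.12·ln(96) + 0.04·ln(95) + 0.8·ln(61) + 0.04·ln(9) = 0.5477 + 0.1822 + 3.2887 + 0.0879 = 4.1065
CE = e^4.1065 ≈ 60.73

$60.73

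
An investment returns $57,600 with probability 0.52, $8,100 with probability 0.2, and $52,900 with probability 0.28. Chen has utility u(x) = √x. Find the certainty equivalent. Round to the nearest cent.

E[u] = 0.52·√57600 + 0.2·√8100 + 0.28·√52900 = 0.52·240 + 0.2·90 + 0.28·230 = 207.2
CE = (207.2)² = 42931.84

$42,931.84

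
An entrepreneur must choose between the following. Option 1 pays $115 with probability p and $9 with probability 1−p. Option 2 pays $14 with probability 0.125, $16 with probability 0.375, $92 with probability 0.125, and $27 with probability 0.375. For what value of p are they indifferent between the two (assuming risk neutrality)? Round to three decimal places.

EV(Option 2) = 0.125 × 14 + 0.375 × 16 + 0.125 × 92 + 0.375 × 27 = 1.75 + 6 + 11.5 + 10.125 = 29.375
p·115 + (1−p)·9 = 29.375
106p + 9 = 29.375
p = (29.375 − 9) / 106

p = 0.192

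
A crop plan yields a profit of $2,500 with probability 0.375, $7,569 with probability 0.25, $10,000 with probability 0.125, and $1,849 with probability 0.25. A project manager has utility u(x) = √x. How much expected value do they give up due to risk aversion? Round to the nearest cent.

E[u] = 0.375·√2500 + 0.25·√7569 + 0.125·√10000 + 0.25·√1849 = 0.375·50 + 0.25·87 + 0.125·100 + 0.25·43 = 63.75
CE = (63.75)² = 4064.0625
Risk premium = EV − CE = 4542 − 4064.0625 = 477.9375

$477.94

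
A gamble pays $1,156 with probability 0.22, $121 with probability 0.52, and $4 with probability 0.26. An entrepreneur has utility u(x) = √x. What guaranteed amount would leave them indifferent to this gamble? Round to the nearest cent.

E[u] = 0.22·√1156 + 0.52·√121 + 0.26·√4 = 0.22·34 + 0.52·11 + 0.26·2 = 13.72
CE = (13.72)² = 188.2384

$188.24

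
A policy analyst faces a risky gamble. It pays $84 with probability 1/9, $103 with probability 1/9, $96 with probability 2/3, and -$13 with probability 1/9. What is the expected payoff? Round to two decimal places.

$83.33

EV = 1/9 × 84 + 1/9 × 103 + 2/3 × 96 + 1/9 × (-13) = 9.3333 + 11.4444 + 64 − 1.4444 = 83.3333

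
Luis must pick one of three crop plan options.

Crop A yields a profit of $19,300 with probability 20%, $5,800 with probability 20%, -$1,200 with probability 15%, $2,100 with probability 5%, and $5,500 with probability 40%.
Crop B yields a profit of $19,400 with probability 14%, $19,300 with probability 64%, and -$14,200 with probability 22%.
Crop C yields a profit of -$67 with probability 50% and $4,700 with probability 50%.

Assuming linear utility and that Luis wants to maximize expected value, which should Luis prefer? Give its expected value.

Crop A = 0.2 × 19300 + 0.2 × 5800 + 0.15 × (-1200) + 0.05 × 2100 + 0.4 × 5500 = 3860 + 1160 − 180 + 105 + 2200 = 7145
Crop B = 0.14 × 19400 + 0.64 × 19300 + 0.22 × (-14200) = 2716 + 12352 − 3124 = 11944
Crop C = 0.5 × (-67) + 0.5 × 4700 = -33.5 + 2350 = 2316.5

Crop B ($11,944)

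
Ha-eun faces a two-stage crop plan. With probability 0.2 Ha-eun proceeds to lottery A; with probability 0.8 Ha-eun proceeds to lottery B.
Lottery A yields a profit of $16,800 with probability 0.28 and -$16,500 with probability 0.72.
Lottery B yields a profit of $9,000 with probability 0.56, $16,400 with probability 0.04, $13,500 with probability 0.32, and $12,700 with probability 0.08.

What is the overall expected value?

$7,390.40

EV(A) = 0.28 × 16800 + 0.72 × (-16500) = 4704 − 11880 = -7176
EV(B) = 0.56 × 9000 + 0.04 × 16400 + 0.32 × 13500 + 0.08 × 12700 = 5040 + 656 + 4320 + 1016 = 11032
Overall = 0.2 × (-7176) + 0.8 × 11032 = -1435.2 + 8825.6 = 7390.4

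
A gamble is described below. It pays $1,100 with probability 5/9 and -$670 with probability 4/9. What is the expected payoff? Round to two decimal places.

EV = 5/9 × 1100 + 4/9 × (-670) = 611.1111 − 297.7778 = 313.3333

$313.33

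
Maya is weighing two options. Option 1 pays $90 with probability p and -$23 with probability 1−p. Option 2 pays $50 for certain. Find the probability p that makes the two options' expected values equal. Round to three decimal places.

p = 0.646

p·90 + (1−p)·(-23) = 50
113p − 23 = 50
p = (50 + 23) / 113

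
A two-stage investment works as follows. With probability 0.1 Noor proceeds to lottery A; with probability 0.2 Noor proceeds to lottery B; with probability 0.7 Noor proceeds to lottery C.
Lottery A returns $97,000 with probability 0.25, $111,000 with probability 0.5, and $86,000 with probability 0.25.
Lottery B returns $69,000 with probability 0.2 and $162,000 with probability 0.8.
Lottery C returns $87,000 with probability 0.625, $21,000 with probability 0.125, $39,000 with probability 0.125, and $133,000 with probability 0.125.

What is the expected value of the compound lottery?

EV(A) = 0.25 × 97000 + 0.5 × 111000 + 0.25 × 86000 = 24250 + 55500 + 21500 = 101250
EV(B) = 0.2 × 69000 + 0.8 × 162000 = 13800 + 129600 = 143400
EV(C) = 0.625 × 87000 + 0.125 × 21000 + 0.125 × 39000 + 0.125 × 133000 = 54375 + 2625 + 4875 + 16625 = 78500
Overall = 0.1 × 101250 + 0.2 × 143400 + 0.7 × 78500 = 10125 + 28680 + 54950 = 93755

$93,755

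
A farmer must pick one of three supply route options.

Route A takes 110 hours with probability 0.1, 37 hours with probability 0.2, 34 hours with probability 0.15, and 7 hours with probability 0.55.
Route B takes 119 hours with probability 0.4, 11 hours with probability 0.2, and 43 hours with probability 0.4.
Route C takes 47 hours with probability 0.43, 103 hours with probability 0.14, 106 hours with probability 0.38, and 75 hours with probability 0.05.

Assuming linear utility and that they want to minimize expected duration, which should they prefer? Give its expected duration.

Route A = 0.1 × 110 + 0.2 × 37 + 0.15 × 34 + 0.55 × 7 = 11 + 7.4 + 5.1 + 3.85 = 27.35
Route B = 0.4 × 119 + 0.2 × 11 + 0.4 × 43 = 47.6 + 2.2 + 17.2 = 67
Route C = 0.43 × 47 + 0.14 × 103 + 0.38 × 106 + 0.05 × 75 = 20.21 + 14.42 + 40.28 + 3.75 = 78.66

Route A (27.35 hours)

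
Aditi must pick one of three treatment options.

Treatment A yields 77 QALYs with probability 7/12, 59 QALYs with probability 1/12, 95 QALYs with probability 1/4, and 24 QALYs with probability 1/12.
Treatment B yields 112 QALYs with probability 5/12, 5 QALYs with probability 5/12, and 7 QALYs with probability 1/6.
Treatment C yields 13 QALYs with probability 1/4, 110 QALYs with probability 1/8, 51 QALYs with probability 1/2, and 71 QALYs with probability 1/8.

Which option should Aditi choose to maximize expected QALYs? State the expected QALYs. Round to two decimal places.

Treatment A = 7/12 × 77 + 1/12 × 59 + 1/4 × 95 + 1/12 × 24 = 44.9167 + 4.9167 + 23.75 + 2 = 75.5833
Treatment B = 5/12 × 112 + 5/12 × 5 + 1/6 × 7 = 46.6667 + 2.0833 + 1.1667 = 49.9167
Treatment C = 1/4 × 13 + 1/8 × 110 + 1/2 × 51 + 1/8 × 71 = 3.25 + 13.75 + 25.5 + 8.875 = 51.375

Treatment A (75.58 QALYs)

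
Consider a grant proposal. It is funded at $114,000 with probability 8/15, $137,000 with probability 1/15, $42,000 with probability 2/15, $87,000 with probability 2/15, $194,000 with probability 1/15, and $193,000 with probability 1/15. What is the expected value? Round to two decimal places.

$112,933.33

EV = 8/15 × 114000 + 1/15 × 137000 + 2/15 × 42000 + 2/15 × 87000 + 1/15 × 194000 + 1/15 × 193000 = 60800 + 9133.3333 + 5600 + 11600 + 12933.3333 + 12866.6667 = 112933.3333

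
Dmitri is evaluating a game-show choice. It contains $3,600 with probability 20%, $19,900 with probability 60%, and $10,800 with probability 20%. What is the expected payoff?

$14,820

EV = 0.2 × 3600 + 0.6 × 19900 + 0.2 × 10800 = 720 + 11940 + 2160 = 14820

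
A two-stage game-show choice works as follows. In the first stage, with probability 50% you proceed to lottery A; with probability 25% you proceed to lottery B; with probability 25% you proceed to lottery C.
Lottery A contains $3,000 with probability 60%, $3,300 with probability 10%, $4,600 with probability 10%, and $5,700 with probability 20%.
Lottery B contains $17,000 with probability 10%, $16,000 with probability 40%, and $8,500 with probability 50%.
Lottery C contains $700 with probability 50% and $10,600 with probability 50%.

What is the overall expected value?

$6,365

EV(A) = 0.6 × 3000 + 0.1 × 3300 + 0.1 × 4600 + 0.2 × 5700 = 1800 + 330 + 460 + 1140 = 3730
EV(B) = 0.1 × 17000 + 0.4 × 16000 + 0.5 × 8500 = 1700 + 6400 + 4250 = 12350
EV(C) = 0.5 × 700 + 0.5 × 10600 = 350 + 5300 = 5650
Overall = 0.5 × 3730 + 0.25 × 12350 + 0.25 × 5650 = 1865 + 3087.5 + 1412.5 = 6365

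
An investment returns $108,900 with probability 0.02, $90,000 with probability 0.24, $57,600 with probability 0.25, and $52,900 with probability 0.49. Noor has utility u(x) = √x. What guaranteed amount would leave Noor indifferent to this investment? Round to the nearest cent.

E[u] = 0.02·√108900 + 0.24·√90000 + 0.25·√57600 + 0.49·√52900 = 0.02·330 + 0.24·300 + 0.25·240 + 0.49·230 = 251.3
CE = (251.3)² = 63151.69

$63,151.69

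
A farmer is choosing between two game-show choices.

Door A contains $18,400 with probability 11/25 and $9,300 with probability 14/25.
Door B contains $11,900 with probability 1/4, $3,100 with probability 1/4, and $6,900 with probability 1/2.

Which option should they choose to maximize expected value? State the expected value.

Door A = 11/25 × 18400 + 14/25 × 9300 = 8096 + 5208 = 13304
Door B = 1/4 × 11900 + 1/4 × 3100 + 1/2 × 6900 = 2975 + 775 + 3450 = 7200

Door A ($13,304)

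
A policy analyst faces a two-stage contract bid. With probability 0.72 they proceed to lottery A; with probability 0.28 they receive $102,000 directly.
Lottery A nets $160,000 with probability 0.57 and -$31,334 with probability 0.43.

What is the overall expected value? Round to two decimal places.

$84,522.99

EV(A) = 0.57 × 160000 + 0.43 × (-31334) = 91200 − 13473.62 = 77726.38
Branch B: 102000 (certain)
Overall = 0.72 × 77726.38 + 0.28 × 102000 = 55962.9936 + 28560 = 84522.9936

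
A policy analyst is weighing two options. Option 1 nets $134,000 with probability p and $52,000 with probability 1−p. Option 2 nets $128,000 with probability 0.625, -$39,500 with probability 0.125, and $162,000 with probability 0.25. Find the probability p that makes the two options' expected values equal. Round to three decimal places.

p = 0.775

EV(Option 2) = 0.625 × 128000 + 0.125 × (-39500) + 0.25 × 162000 = 80000 − 4937.5 + 40500 = 115562.5
p·134000 + (1−p)·52000 = 115562.5
82000p + 52000 = 115562.5
p = (115562.5 − 52000) / 82000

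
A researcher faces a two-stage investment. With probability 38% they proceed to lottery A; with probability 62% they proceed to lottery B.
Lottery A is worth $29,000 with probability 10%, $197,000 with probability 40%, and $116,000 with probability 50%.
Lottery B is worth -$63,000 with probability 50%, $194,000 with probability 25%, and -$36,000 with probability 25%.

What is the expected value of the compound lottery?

$58,046

EV(A) = 0.1 × 29000 + 0.4 × 197000 + 0.5 × 116000 = 2900 + 78800 + 58000 = 139700
EV(B) = 0.5 × (-63000) + 0.25 × 194000 + 0.25 × (-36000) = -31500 + 48500 − 9000 = 8000
Overall = 0.38 × 139700 + 0.62 × 8000 = 53086 + 4960 = 58046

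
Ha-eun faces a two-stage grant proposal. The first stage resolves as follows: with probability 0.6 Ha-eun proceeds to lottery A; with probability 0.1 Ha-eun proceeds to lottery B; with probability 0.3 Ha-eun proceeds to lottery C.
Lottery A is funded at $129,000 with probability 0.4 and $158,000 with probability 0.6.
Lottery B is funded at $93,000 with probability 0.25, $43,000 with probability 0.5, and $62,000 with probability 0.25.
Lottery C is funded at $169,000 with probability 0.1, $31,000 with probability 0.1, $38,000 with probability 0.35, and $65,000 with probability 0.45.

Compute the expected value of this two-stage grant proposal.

$112,630

EV(A) = 0.4 × 129000 + 0.6 × 158000 = 51600 + 94800 = 146400
EV(B) = 0.25 × 93000 + 0.5 × 43000 + 0.25 × 62000 = 23250 + 21500 + 15500 = 60250
EV(C) = 0.1 × 169000 + 0.1 × 31000 + 0.35 × 38000 + 0.45 × 65000 = 16900 + 3100 + 13300 + 29250 = 62550
Overall = 0.6 × 146400 + 0.1 × 60250 + 0.3 × 62550 = 87840 + 6025 + 18765 = 112630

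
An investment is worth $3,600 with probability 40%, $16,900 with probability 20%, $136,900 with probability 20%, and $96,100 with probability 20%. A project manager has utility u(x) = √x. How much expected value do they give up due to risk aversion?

E[u] = 0.4·√3600 + 0.2·√16900 + 0.2·√136900 + 0.2·√96100 = 0.4·60 + 0.2·130 + 0.2·370 + 0.2·310 = 186
CE = (186)² = 34596
Risk premium = EV − CE = 51420 − 34596 = 16824

$16,824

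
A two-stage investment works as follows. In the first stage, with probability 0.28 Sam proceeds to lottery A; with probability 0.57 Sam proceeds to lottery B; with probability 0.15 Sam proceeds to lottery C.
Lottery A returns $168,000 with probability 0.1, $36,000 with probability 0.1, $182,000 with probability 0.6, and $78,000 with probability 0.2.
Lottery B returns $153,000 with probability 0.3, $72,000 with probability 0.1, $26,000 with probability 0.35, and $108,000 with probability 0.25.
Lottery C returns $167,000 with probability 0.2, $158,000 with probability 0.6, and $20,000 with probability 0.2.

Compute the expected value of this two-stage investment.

EV(A) = 0.1 × 168000 + 0.1 × 36000 + 0.6 × 182000 + 0.2 × 78000 = 16800 + 3600 + 109200 + 15600 = 145200
EV(B) = 0.3 × 153000 + 0.1 × 72000 + 0.35 × 26000 + 0.25 × 108000 = 45900 + 7200 + 9100 + 27000 = 89200
EV(C) = 0.2 × 167000 + 0.6 × 158000 + 0.2 × 20000 = 33400 + 94800 + 4000 = 132200
Overall = 0.28 × 145200 + 0.57 × 89200 + 0.15 × 132200 = 40656 + 50844 + 19830 = 111330

$111,330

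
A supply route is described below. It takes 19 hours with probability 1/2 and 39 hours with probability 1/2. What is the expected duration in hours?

EV = 1/2 × 19 + 1/2 × 39 = 9.5 + 19.5 = 29

29 hours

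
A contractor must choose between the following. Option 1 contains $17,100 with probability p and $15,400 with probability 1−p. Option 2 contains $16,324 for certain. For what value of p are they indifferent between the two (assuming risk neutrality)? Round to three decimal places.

p·17100 + (1−p)·15400 = 16324
1700p + 15400 = 16324
p = (16324 − 15400) / 1700

p = 0.544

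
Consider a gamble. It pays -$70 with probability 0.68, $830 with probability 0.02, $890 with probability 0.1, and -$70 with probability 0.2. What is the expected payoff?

EV = 0.68 × (-70) + 0.02 × 830 + 0.1 × 890 + 0.2 × (-70) = -47.6 + 16.6 + 89 − 14 = 44

$44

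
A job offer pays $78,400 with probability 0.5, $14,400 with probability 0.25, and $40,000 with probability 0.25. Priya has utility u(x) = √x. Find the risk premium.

E[u] = 0.5·√78400 + 0.25·√14400 + 0.25·√40000 = 0.5·280 + 0.25·120 + 0.25·200 = 220
CE = (220)² = 48400
Risk premium = EV − CE = 52800 − 48400 = 4400

$4,400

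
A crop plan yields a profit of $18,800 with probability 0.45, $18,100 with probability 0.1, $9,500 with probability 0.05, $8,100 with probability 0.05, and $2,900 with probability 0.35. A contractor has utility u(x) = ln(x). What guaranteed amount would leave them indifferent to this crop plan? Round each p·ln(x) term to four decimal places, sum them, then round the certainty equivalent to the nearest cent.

$9,022.71

E[u] = 0.45·ln(18800) + 0.1·ln(18100) + 0.05·ln(9500) + 0.05·ln(8100) + 0.35·ln(2900) = 4.4287 + 0.9804 + 0.4580 + 0.4500 + 2.7904 = 9.1075
CE = e^9.1075 ≈ 9022.71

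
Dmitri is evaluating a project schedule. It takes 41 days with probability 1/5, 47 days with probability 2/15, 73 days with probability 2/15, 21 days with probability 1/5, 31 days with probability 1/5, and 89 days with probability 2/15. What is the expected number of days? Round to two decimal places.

EV = 1/5 × 41 + 2/15 × 47 + 2/15 × 73 + 1/5 × 21 + 1/5 × 31 + 2/15 × 89 = 8.2 + 6.2667 + 9.7333 + 4.2 + 6.2 + 11.8667 = 46.4667

46.47 days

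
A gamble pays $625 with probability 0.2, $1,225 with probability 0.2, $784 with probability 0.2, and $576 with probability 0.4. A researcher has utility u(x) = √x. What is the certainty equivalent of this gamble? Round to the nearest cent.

E[u] = 0.2·√625 + 0.2·√1225 + 0.2·√784 + 0.4·√576 = 0.2·25 + 0.2·35 + 0.2·28 + 0.4·24 = 27.2
CE = (27.2)² = 739.84

$739.84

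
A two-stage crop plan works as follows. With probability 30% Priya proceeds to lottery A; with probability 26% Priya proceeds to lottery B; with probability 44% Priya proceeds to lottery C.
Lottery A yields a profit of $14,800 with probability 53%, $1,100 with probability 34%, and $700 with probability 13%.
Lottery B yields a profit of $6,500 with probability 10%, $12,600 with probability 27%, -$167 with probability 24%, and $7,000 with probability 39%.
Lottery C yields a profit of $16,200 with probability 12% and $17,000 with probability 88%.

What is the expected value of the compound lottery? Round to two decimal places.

EV(A) = 0.53 × 14800 + 0.34 × 1100 + 0.13 × 700 = 7844 + 374 + 91 = 8309
EV(B) = 0.1 × 6500 + 0.27 × 12600 + 0.24 × (-167) + 0.39 × 7000 = 650 + 3402 − 40.08 + 2730 = 6741.92
EV(C) = 0.12 × 16200 + 0.88 × 17000 = 1944 + 14960 = 16904
Overall = 0.3 × 8309 + 0.26 × 6741.92 + 0.44 × 16904 = 2492.7 + 1752.8992 + 7437.76 = 11683.3592

$11,683.36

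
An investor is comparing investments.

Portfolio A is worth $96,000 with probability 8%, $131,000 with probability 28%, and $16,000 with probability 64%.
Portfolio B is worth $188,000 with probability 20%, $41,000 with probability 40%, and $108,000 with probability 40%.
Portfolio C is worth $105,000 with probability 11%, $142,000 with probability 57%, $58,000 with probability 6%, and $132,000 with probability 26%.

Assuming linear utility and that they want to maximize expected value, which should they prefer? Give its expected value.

Portfolio A = 0.08 × 96000 + 0.28 × 131000 + 0.64 × 16000 = 7680 + 36680 + 10240 = 54600
Portfolio B = 0.2 × 188000 + 0.4 × 41000 + 0.4 × 108000 = 37600 + 16400 + 43200 = 97200
Portfolio C = 0.11 × 105000 + 0.57 × 142000 + 0.06 × 58000 + 0.26 × 132000 = 11550 + 80940 + 3480 + 34320 = 130290

Portfolio C ($130,290)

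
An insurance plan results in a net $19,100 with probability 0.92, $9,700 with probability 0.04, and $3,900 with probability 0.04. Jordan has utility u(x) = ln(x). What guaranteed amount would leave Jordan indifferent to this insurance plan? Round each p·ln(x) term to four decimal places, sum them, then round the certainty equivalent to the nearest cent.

E[u] = 0.92·ln(19100) + 0.04·ln(9700) + 0.04·ln(3900) = 9.0688 + 0.3672 + 0.3307 = 9.7667
CE = e^9.7667 ≈ 17443.11

$17,443.11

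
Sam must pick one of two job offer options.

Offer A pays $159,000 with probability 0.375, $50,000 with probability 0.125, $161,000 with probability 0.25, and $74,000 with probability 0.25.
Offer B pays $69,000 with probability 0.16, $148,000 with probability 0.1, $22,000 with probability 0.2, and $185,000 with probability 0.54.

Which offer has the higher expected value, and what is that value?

Offer A = 0.375 × 159000 + 0.125 × 50000 + 0.25 × 161000 + 0.25 × 74000 = 59625 + 6250 + 40250 + 18500 = 124625
Offer B = 0.16 × 69000 + 0.1 × 148000 + 0.2 × 22000 + 0.54 × 185000 = 11040 + 14800 + 4400 + 99900 = 130140

Offer B ($130,140)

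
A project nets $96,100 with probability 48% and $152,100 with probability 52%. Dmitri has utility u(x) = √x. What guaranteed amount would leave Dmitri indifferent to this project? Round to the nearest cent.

$123,622.56

E[u] = 0.48·√96100 + 0.52·√152100 = 0.48·310 + 0.52·390 = 351.6
CE = (351.6)² = 123622.56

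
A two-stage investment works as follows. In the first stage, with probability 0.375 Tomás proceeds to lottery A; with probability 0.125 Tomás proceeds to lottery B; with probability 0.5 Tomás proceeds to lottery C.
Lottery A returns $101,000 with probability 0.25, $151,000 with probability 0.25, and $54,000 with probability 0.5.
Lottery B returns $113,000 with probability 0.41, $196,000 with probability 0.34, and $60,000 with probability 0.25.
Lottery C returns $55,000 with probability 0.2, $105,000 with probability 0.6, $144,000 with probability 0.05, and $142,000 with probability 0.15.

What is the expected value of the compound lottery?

$100,996.25

EV(A) = 0.25 × 101000 + 0.25 × 151000 + 0.5 × 54000 = 25250 + 37750 + 27000 = 90000
EV(B) = 0.41 × 113000 + 0.34 × 196000 + 0.25 × 60000 = 46330 + 66640 + 15000 = 127970
EV(C) = 0.2 × 55000 + 0.6 × 105000 + 0.05 × 144000 + 0.15 × 142000 = 11000 + 63000 + 7200 + 21300 = 102500
Overall = 0.375 × 90000 + 0.125 × 127970 + 0.5 × 102500 = 33750 + 15996.25 + 51250 = 100996.25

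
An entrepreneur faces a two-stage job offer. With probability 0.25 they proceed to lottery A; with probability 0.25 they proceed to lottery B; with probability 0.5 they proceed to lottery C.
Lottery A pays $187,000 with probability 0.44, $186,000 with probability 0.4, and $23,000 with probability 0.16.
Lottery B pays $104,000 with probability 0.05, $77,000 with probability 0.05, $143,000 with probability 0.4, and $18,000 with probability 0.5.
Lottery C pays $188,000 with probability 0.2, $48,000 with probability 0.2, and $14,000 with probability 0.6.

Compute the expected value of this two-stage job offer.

EV(A) = 0.44 × 187000 + 0.4 × 186000 + 0.16 × 23000 = 82280 + 74400 + 3680 = 160360
EV(B) = 0.05 × 104000 + 0.05 × 77000 + 0.4 × 143000 + 0.5 × 18000 = 5200 + 3850 + 57200 + 9000 = 75250
EV(C) = 0.2 × 188000 + 0.2 × 48000 + 0.6 × 14000 = 37600 + 9600 + 8400 = 55600
Overall = 0.25 × 160360 + 0.25 × 75250 + 0.5 × 55600 = 40090 + 18812.5 + 27800 = 86702.5

$86,702.50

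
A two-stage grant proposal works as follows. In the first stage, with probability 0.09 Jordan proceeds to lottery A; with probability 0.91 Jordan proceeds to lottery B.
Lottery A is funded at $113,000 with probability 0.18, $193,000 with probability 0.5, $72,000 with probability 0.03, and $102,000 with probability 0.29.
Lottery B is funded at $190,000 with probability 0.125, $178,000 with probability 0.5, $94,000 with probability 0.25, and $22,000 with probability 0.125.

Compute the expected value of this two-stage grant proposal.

EV(A) = 0.18 × 113000 + 0.5 × 193000 + 0.03 × 72000 + 0.29 × 102000 = 20340 + 96500 + 2160 + 29580 = 148580
EV(B) = 0.125 × 190000 + 0.5 × 178000 + 0.25 × 94000 + 0.125 × 22000 = 23750 + 89000 + 23500 + 2750 = 139000
Overall = 0.09 × 148580 + 0.91 × 139000 = 13372.2 + 126490 = 139862.2

$139,862.20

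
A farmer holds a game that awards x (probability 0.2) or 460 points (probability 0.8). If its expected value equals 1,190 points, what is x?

x = 4,110 points

0.2·x + 0.8·460 = 1190
0.2·x = 1190 − 368 = 822
x = 822 / 0.2 = 4110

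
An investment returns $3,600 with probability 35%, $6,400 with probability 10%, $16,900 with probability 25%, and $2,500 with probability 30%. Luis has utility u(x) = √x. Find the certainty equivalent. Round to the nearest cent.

$5,852.25

E[u] = 0.35·√3600 + 0.1·√6400 + 0.25·√16900 + 0.3·√2500 = 0.35·60 + 0.1·80 + 0.25·130 + 0.3·50 = 76.5
CE = (76.5)² = 5852.25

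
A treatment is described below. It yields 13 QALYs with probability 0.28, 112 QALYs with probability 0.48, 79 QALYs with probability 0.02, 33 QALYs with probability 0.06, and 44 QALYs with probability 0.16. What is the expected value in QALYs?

68 QALYs

EV = 0.28 × 13 + 0.48 × 112 + 0.02 × 79 + 0.06 × 33 + 0.16 × 44 = 3.64 + 53.76 + 1.58 + 1.98 + 7.04 = 68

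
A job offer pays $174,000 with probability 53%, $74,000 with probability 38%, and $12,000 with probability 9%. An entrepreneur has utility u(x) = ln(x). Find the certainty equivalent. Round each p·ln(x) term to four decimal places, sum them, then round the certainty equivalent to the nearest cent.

E[u] = 0.53·ln(174000) + 0.38·ln(74000) + 0.09·ln(12000) = 6.3954 + 4.2605 + 0.8453 = 11.5012
CE = e^11.5012 ≈ 98834.30

$98,834.30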